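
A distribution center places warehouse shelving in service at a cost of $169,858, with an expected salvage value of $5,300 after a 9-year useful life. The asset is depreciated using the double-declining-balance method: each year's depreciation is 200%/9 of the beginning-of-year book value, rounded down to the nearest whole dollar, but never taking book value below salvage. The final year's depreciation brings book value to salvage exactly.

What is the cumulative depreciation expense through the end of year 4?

$107,698

Depreciable base = $169,858 − $5,300 = $164,558.
Year 1: ⌊$169,858 × 200%/9⌋ = $37,746. Book value $132,112.
Year 2: ⌊$132,112 × 200%/9⌋ = $29,358. Book value $102,754.
Year 3: ⌊$102,754 × 200%/9⌋ = $22,834. Book value $79,920.
Year 4: ⌊$79,920 × 200%/9⌋ = $17,760. Book value $62,160.
Accumulated through year 4 = $169,858 − $62,160 = $107,698.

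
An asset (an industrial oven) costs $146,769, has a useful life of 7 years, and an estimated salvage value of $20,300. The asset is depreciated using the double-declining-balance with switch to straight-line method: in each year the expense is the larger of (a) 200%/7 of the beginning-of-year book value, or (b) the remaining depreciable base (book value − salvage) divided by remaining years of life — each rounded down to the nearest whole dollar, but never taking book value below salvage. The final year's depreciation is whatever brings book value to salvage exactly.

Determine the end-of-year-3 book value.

$53,488

Depreciable base = $146,769 − $20,300 = $126,469.
Year 1: DB = ⌊$146,769 × 200%/7⌋ = $41,934; SL = ⌊$126,469/7⌋ = $18,067 → take DB $41,934. Book value $104,835.
Year 2: DB = ⌊$104,835 × 200%/7⌋ = $29,952; SL = ⌊$84,535/6⌋ = $14,089 → take DB $29,952. Book value $74,883.
Year 3: DB = ⌊$74,883 × 200%/7⌋ = $21,395; SL = ⌊$54,583/5⌋ = $10,916 → take DB $21,395. Book value $53,488.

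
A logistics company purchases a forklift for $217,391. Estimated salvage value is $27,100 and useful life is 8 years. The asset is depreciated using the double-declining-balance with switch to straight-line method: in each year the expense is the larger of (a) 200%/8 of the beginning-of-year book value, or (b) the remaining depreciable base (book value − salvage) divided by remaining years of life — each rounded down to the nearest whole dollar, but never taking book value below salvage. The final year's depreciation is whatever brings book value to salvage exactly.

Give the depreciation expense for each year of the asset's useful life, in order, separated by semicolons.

$54,347; $40,761; $30,570; $22,928; $17,196; $12,897; $9,673; $1,919

Depreciable base = $217,391 − $27,100 = $190,291.
Year 1: DB = ⌊$217,391 × 200%/8⌋ = $54,347; SL = ⌊$190,291/8⌋ = $23,786 → take DB $54,347. Book value $163,044.
Year 2: DB = ⌊$163,044 × 200%/8⌋ = $40,761; SL = ⌊$135,944/7⌋ = $19,420 → take DB $40,761. Book value $122,283.
Year 3: DB = ⌊$122,283 × 200%/8⌋ = $30,570; SL = ⌊$95,183/6⌋ = $15,863 → take DB $30,570. Book value $91,713.
Year 4: DB = ⌊$91,713 × 200%/8⌋ = $22,928; SL = ⌊$64,613/5⌋ = $12,922 → take DB $22,928. Book value $68,785.
Year 5: DB = ⌊$68,785 × 200%/8⌋ = $17,196; SL = ⌊$41,685/4⌋ = $10,421 → take DB $17,196. Book value $51,589.
Year 6: DB = ⌊$51,589 × 200%/8⌋ = $12,897; SL = ⌊$24,489/3⌋ = $8,163 → take DB $12,897. Book value $38,692.
Year 7: DB = ⌊$38,692 × 200%/8⌋ = $9,673; SL = ⌊$11,592/2⌋ = $5,796 → take DB $9,673. Book value $29,019.
Year 8 (final): $29,019 − $27,100 = $1,919. Book value $27,100.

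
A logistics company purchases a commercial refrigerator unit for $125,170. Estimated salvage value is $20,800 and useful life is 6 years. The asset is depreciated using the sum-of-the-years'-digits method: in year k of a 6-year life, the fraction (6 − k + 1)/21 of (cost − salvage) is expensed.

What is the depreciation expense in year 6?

$4,970

Depreciable base = $125,170 − $20,800 = $104,370.
Sum of the years' digits = 6+5+4+3+2+1 = 21.
Year 1: $104,370 × 6/21 = $29,820. Book value $95,350.
Year 2: $104,370 × 5/21 = $24,850. Book value $70,500.
Year 3: $104,370 × 4/21 = $19,880. Book value $50,620.
Year 4: $104,370 × 3/21 = $14,910. Book value $35,710.
Year 5: $104,370 × 2/21 = $9,940. Book value $25,770.
Year 6: $104,370 × 1/21 = $4,970. Book value $20,800.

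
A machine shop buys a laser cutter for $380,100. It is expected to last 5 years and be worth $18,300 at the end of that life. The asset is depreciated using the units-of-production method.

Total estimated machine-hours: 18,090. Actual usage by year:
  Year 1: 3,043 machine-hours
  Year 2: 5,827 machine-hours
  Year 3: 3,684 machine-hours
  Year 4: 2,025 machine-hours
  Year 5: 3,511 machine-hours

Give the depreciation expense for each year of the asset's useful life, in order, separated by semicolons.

$60,860; $116,540; $73,680; $40,500; $70,220

Depreciable base = $380,100 − $18,300 = $361,800.
Rate = $361,800 / 18,090 machine-hours = $20 per machine-hour.
Year 1: 3,043 × $20 = $60,860. Book value $319,240.
Year 2: 5,827 × $20 = $116,540. Book value $202,700.
Year 3: 3,684 × $20 = $73,680. Book value $129,020.
Year 4: 2,025 × $20 = $40,500. Book value $88,520.
Year 5: 3,511 × $20 = $70,220. Book value $18,300.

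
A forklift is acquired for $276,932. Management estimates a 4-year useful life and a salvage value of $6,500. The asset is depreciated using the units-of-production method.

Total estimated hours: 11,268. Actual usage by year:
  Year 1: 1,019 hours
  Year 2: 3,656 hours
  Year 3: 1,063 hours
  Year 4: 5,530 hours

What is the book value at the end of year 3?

Depreciable base = $276,932 − $6,500 = $270,432.
Rate = $270,432 / 11,268 hours = $24 per hour.
Year 1: 1,019 × $24 = $24,456. Book value $252,476.
Year 2: 3,656 × $24 = $87,744. Book value $164,732.
Year 3: 1,063 × $24 = $25,512. Book value $139,220.

$139,220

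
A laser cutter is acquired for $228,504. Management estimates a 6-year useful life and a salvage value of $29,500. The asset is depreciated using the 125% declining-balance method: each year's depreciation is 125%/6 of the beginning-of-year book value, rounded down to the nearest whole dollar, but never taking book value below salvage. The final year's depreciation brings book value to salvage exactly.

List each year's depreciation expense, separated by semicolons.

Depreciable base = $228,504 − $29,500 = $199,004.
Year 1: ⌊$228,504 × 125%/6⌋ = $47,605. Book value $180,899.
Year 2: ⌊$180,899 × 125%/6⌋ = $37,687. Book value $143,212.
Year 3: ⌊$143,212 × 125%/6⌋ = $29,835. Book value $113,377.
Year 4: ⌊$113,377 × 125%/6⌋ = $23,620. Book value $89,757.
Year 5: ⌊$89,757 × 125%/6⌋ = $18,699. Book value $71,058.
Year 6 (final): $71,058 − $29,500 = $41,558. Book value $29,500.

$47,605; $37,687; $29,835; $23,620; $18,699; $41,558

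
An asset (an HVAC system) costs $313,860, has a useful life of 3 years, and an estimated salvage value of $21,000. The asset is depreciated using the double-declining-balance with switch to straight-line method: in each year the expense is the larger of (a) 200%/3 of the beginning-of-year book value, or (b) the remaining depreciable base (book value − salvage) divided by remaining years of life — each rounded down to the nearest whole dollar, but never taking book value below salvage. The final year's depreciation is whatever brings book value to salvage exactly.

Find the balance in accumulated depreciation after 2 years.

$278,986

Depreciable base = $313,860 − $21,000 = $292,860.
Year 1: DB = ⌊$313,860 × 200%/3⌋ = $209,240; SL = ⌊$292,860/3⌋ = $97,620 → take DB $209,240. Book value $104,620.
Year 2: DB = ⌊$104,620 × 200%/3⌋ = $69,746; SL = ⌊$83,620/2⌋ = $41,810 → take DB $69,746. Book value $34,874.
Accumulated through year 2 = $313,860 − $34,874 = $278,986.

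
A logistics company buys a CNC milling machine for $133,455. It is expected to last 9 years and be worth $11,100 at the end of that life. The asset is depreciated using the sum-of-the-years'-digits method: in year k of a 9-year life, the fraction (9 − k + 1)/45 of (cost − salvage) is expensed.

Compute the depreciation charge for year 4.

Depreciable base = $133,455 − $11,100 = $122,355.
Sum of the years' digits = 9+8+7+6+5+4+3+2+1 = 45.
Year 1: $122,355 × 9/45 = $24,471. Book value $108,984.
Year 2: $122,355 × 8/45 = $21,752. Book value $87,232.
Year 3: $122,355 × 7/45 = $19,033. Book value $68,199.
Year 4: $122,355 × 6/45 = $16,314. Book value $51,885.

$16,314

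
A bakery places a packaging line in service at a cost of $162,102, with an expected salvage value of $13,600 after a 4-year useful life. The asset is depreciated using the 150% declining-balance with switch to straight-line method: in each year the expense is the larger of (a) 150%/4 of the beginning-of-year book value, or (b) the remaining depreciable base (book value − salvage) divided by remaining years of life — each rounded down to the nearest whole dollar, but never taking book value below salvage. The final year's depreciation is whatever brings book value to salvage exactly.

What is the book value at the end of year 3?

Depreciable base = $162,102 − $13,600 = $148,502.
Year 1: DB = ⌊$162,102 × 150%/4⌋ = $60,788; SL = ⌊$148,502/4⌋ = $37,125 → take DB $60,788. Book value $101,314.
Year 2: DB = ⌊$101,314 × 150%/4⌋ = $37,992; SL = ⌊$87,714/3⌋ = $29,238 → take DB $37,992. Book value $63,322.
Year 3: DB = ⌊$63,322 × 150%/4⌋ = $23,745; SL = ⌊$49,722/2⌋ = $24,861 → take SL $24,861. Book value $38,461.

$38,461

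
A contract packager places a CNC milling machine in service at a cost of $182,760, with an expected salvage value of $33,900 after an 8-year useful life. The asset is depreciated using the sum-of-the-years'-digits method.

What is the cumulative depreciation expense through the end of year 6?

Depreciable base = $182,760 − $33,900 = $148,860.
Sum of the years' digits = 8+7+6+5+4+3+2+1 = 36.
Year 1: $148,860 × 8/36 = $33,080. Book value $149,680.
Year 2: $148,860 × 7/36 = $28,945. Book value $120,735.
Year 3: $148,860 × 6/36 = $24,810. Book value $95,925.
Year 4: $148,860 × 5/36 = $20,675. Book value $75,250.
Year 5: $148,860 × 4/36 = $16,540. Book value $58,710.
Year 6: $148,860 × 3/36 = $12,405. Book value $46,305.
Accumulated through year 6 = $182,760 − $46,305 = $136,455.

$136,455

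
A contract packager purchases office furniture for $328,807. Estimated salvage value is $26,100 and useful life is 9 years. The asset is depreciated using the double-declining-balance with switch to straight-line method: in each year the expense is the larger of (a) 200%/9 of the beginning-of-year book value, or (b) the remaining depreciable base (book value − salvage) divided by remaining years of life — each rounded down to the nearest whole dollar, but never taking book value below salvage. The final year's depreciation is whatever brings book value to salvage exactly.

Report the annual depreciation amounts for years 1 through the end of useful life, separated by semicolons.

$73,068; $56,830; $44,202; $34,379; $26,739; $20,797; $16,176; $15,258; $15,258

Depreciable base = $328,807 − $26,100 = $302,707.
Year 1: DB = ⌊$328,807 × 200%/9⌋ = $73,068; SL = ⌊$302,707/9⌋ = $33,634 → take DB $73,068. Book value $255,739.
Year 2: DB = ⌊$255,739 × 200%/9⌋ = $56,830; SL = ⌊$229,639/8⌋ = $28,704 → take DB $56,830. Book value $198,909.
Year 3: DB = ⌊$198,909 × 200%/9⌋ = $44,202; SL = ⌊$172,809/7⌋ = $24,687 → take DB $44,202. Book value $154,707.
Year 4: DB = ⌊$154,707 × 200%/9⌋ = $34,379; SL = ⌊$128,607/6⌋ = $21,434 → take DB $34,379. Book value $120,328.
Year 5: DB = ⌊$120,328 × 200%/9⌋ = $26,739; SL = ⌊$94,228/5⌋ = $18,845 → take DB $26,739. Book value $93,589.
Year 6: DB = ⌊$93,589 × 200%/9⌋ = $20,797; SL = ⌊$67,489/4⌋ = $16,872 → take DB $20,797. Book value $72,792.
Year 7: DB = ⌊$72,792 × 200%/9⌋ = $16,176; SL = ⌊$46,692/3⌋ = $15,564 → take DB $16,176. Book value $56,616.
Year 8: DB = ⌊$56,616 × 200%/9⌋ = $12,581; SL = ⌊$30,516/2⌋ = $15,258 → take SL $15,258. Book value $41,358.
Year 9 (final): $41,358 − $26,100 = $15,258. Book value $26,100.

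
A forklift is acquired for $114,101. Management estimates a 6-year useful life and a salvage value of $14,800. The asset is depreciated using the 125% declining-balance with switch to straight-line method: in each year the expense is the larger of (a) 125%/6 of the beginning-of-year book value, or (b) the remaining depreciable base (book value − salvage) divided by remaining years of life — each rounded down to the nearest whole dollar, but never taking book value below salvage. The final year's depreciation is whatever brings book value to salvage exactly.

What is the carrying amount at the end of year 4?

Depreciable base = $114,101 − $14,800 = $99,301.
Year 1: DB = ⌊$114,101 × 125%/6⌋ = $23,771; SL = ⌊$99,301/6⌋ = $16,550 → take DB $23,771. Book value $90,330.
Year 2: DB = ⌊$90,330 × 125%/6⌋ = $18,818; SL = ⌊$75,530/5⌋ = $15,106 → take DB $18,818. Book value $71,512.
Year 3: DB = ⌊$71,512 × 125%/6⌋ = $14,898; SL = ⌊$56,712/4⌋ = $14,178 → take DB $14,898. Book value $56,614.
Year 4: DB = ⌊$56,614 × 125%/6⌋ = $11,794; SL = ⌊$41,814/3⌋ = $13,938 → take SL $13,938. Book value $42,676.

$42,676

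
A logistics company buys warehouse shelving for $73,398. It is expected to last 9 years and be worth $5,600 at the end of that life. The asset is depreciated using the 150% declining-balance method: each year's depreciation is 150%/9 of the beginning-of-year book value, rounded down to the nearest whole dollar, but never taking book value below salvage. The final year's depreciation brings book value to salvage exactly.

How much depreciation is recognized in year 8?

$3,414

Depreciable base = $73,398 − $5,600 = $67,798.
Year 1: ⌊$73,398 × 150%/9⌋ = $12,233. Book value $61,165.
Year 2: ⌊$61,165 × 150%/9⌋ = $10,194. Book value $50,971.
Year 3: ⌊$50,971 × 150%/9⌋ = $8,495. Book value $42,476.
Year 4: ⌊$42,476 × 150%/9⌋ = $7,079. Book value $35,397.
Year 5: ⌊$35,397 × 150%/9⌋ = $5,899. Book value $29,498.
Year 6: ⌊$29,498 × 150%/9⌋ = $4,916. Book value $24,582.
Year 7: ⌊$24,582 × 150%/9⌋ = $4,097. Book value $20,485.
Year 8: ⌊$20,485 × 150%/9⌋ = $3,414. Book value $17,071.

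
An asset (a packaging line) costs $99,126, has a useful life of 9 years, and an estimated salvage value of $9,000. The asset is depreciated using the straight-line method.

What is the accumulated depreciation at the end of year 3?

$30,042

Depreciable base = $99,126 − $9,000 = $90,126.
Annual expense = $90,126 / 9 = $10,014.
End of year 1: book value $89,112.
End of year 2: book value $79,098.
End of year 3: book value $69,084.
Accumulated through year 3 = $99,126 − $69,084 = $30,042.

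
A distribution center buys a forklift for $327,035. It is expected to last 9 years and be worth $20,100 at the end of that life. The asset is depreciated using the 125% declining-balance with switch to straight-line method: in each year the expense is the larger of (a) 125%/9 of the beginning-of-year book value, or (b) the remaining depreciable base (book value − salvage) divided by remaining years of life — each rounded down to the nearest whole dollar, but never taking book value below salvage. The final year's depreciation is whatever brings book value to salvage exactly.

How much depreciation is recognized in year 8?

Depreciable base = $327,035 − $20,100 = $306,935.
Year 1: DB = ⌊$327,035 × 125%/9⌋ = $45,421; SL = ⌊$306,935/9⌋ = $34,103 → take DB $45,421. Book value $281,614.
Year 2: DB = ⌊$281,614 × 125%/9⌋ = $39,113; SL = ⌊$261,514/8⌋ = $32,689 → take DB $39,113. Book value $242,501.
Year 3: DB = ⌊$242,501 × 125%/9⌋ = $33,680; SL = ⌊$222,401/7⌋ = $31,771 → take DB $33,680. Book value $208,821.
Year 4: DB = ⌊$208,821 × 125%/9⌋ = $29,002; SL = ⌊$188,721/6⌋ = $31,453 → take SL $31,453. Book value $177,368.
Year 5: DB = ⌊$177,368 × 125%/9⌋ = $24,634; SL = ⌊$157,268/5⌋ = $31,453 → take SL $31,453. Book value $145,915.
Year 6: DB = ⌊$145,915 × 125%/9⌋ = $20,265; SL = ⌊$125,815/4⌋ = $31,453 → take SL $31,453. Book value $114,462.
Year 7: DB = ⌊$114,462 × 125%/9⌋ = $15,897; SL = ⌊$94,362/3⌋ = $31,454 → take SL $31,454. Book value $83,008.
Year 8: DB = ⌊$83,008 × 125%/9⌋ = $11,528; SL = ⌊$62,908/2⌋ = $31,454 → take SL $31,454. Book value $51,554.

$31,454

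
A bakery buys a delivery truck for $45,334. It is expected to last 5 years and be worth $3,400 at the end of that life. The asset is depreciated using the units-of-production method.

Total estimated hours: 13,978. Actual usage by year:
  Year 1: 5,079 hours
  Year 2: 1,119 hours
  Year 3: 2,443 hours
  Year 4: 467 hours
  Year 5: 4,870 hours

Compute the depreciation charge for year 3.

Depreciable base = $45,334 − $3,400 = $41,934.
Rate = $41,934 / 13,978 hours = $3 per hour.
Year 1: 5,079 × $3 = $15,237. Book value $30,097.
Year 2: 1,119 × $3 = $3,357. Book value $26,740.
Year 3: 2,443 × $3 = $7,329. Book value $19,411.

$7,329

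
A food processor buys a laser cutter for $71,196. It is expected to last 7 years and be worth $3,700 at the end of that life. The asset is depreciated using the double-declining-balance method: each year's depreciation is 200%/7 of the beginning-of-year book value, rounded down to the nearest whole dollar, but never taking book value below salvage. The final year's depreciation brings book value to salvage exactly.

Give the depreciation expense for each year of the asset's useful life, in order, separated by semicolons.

Depreciable base = $71,196 − $3,700 = $67,496.
Year 1: ⌊$71,196 × 200%/7⌋ = $20,341. Book value $50,855.
Year 2: ⌊$50,855 × 200%/7⌋ = $14,530. Book value $36,325.
Year 3: ⌊$36,325 × 200%/7⌋ = $10,378. Book value $25,947.
Year 4: ⌊$25,947 × 200%/7⌋ = $7,413. Book value $18,534.
Year 5: ⌊$18,534 × 200%/7⌋ = $5,295. Book value $13,239.
Year 6: ⌊$13,239 × 200%/7⌋ = $3,782. Book value $9,457.
Year 7 (final): $9,457 − $3,700 = $5,757. Book value $3,700.

$20,341; $14,530; $10,378; $7,413; $5,295; $3,782; $5,757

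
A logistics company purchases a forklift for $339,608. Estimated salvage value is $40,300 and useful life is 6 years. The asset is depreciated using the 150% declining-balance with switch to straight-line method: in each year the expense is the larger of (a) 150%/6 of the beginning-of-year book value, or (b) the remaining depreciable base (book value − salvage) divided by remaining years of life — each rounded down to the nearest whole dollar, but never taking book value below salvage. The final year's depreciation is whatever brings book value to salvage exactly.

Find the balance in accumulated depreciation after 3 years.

$196,335

Depreciable base = $339,608 − $40,300 = $299,308.
Year 1: DB = ⌊$339,608 × 150%/6⌋ = $84,902; SL = ⌊$299,308/6⌋ = $49,884 → take DB $84,902. Book value $254,706.
Year 2: DB = ⌊$254,706 × 150%/6⌋ = $63,676; SL = ⌊$214,406/5⌋ = $42,881 → take DB $63,676. Book value $191,030.
Year 3: DB = ⌊$191,030 × 150%/6⌋ = $47,757; SL = ⌊$150,730/4⌋ = $37,682 → take DB $47,757. Book value $143,273.
Accumulated through year 3 = $339,608 − $143,273 = $196,335.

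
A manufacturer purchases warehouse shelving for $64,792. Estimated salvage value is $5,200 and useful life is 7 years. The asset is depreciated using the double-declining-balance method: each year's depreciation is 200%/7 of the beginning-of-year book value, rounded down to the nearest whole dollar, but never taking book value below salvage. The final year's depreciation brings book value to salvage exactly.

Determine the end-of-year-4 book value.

Depreciable base = $64,792 − $5,200 = $59,592.
Year 1: ⌊$64,792 × 200%/7⌋ = $18,512. Book value $46,280.
Year 2: ⌊$46,280 × 200%/7⌋ = $13,222. Book value $33,058.
Year 3: ⌊$33,058 × 200%/7⌋ = $9,445. Book value $23,613.
Year 4: ⌊$23,613 × 200%/7⌋ = $6,746. Book value $16,867.

$16,867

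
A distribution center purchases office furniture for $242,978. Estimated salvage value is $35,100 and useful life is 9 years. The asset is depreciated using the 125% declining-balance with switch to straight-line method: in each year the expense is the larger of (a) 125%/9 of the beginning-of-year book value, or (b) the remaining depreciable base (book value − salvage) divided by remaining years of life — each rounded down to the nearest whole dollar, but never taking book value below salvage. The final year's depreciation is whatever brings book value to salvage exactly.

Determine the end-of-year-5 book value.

Depreciable base = $242,978 − $35,100 = $207,878.
Year 1: DB = ⌊$242,978 × 125%/9⌋ = $33,746; SL = ⌊$207,878/9⌋ = $23,097 → take DB $33,746. Book value $209,232.
Year 2: DB = ⌊$209,232 × 125%/9⌋ = $29,060; SL = ⌊$174,132/8⌋ = $21,766 → take DB $29,060. Book value $180,172.
Year 3: DB = ⌊$180,172 × 125%/9⌋ = $25,023; SL = ⌊$145,072/7⌋ = $20,724 → take DB $25,023. Book value $155,149.
Year 4: DB = ⌊$155,149 × 125%/9⌋ = $21,548; SL = ⌊$120,049/6⌋ = $20,008 → take DB $21,548. Book value $133,601.
Year 5: DB = ⌊$133,601 × 125%/9⌋ = $18,555; SL = ⌊$98,501/5⌋ = $19,700 → take SL $19,700. Book value $113,901.

$113,901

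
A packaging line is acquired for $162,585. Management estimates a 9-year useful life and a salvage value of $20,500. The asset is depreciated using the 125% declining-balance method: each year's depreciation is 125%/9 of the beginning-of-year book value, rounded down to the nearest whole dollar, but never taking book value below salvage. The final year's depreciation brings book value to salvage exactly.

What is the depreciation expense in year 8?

Depreciable base = $162,585 − $20,500 = $142,085.
Year 1: ⌊$162,585 × 125%/9⌋ = $22,581. Book value $140,004.
Year 2: ⌊$140,004 × 125%/9⌋ = $19,445. Book value $120,559.
Year 3: ⌊$120,559 × 125%/9⌋ = $16,744. Book value $103,815.
Year 4: ⌊$103,815 × 125%/9⌋ = $14,418. Book value $89,397.
Year 5: ⌊$89,397 × 125%/9⌋ = $12,416. Book value $76,981.
Year 6: ⌊$76,981 × 125%/9⌋ = $10,691. Book value $66,290.
Year 7: ⌊$66,290 × 125%/9⌋ = $9,206. Book value $57,084.
Year 8: ⌊$57,084 × 125%/9⌋ = $7,928. Book value $49,156.

$7,928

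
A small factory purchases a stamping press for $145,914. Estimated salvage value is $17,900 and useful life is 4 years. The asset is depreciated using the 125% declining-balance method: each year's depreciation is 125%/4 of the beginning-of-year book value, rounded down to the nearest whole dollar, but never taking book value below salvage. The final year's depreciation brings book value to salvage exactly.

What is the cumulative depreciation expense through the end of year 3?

Depreciable base = $145,914 − $17,900 = $128,014.
Year 1: ⌊$145,914 × 125%/4⌋ = $45,598. Book value $100,316.
Year 2: ⌊$100,316 × 125%/4⌋ = $31,348. Book value $68,968.
Year 3: ⌊$68,968 × 125%/4⌋ = $21,552. Book value $47,416.
Accumulated through year 3 = $145,914 − $47,416 = $98,498.

$98,498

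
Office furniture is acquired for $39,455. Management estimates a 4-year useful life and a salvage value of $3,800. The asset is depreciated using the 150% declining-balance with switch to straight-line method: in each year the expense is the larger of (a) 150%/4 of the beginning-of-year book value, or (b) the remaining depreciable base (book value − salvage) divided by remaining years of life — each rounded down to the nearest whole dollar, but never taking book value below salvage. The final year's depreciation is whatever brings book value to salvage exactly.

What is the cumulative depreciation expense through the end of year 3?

$29,848

Depreciable base = $39,455 − $3,800 = $35,655.
Year 1: DB = ⌊$39,455 × 150%/4⌋ = $14,795; SL = ⌊$35,655/4⌋ = $8,913 → take DB $14,795. Book value $24,660.
Year 2: DB = ⌊$24,660 × 150%/4⌋ = $9,247; SL = ⌊$20,860/3⌋ = $6,953 → take DB $9,247. Book value $15,413.
Year 3: DB = ⌊$15,413 × 150%/4⌋ = $5,779; SL = ⌊$11,613/2⌋ = $5,806 → take SL $5,806. Book value $9,607.
Accumulated through year 3 = $39,455 − $9,607 = $29,848.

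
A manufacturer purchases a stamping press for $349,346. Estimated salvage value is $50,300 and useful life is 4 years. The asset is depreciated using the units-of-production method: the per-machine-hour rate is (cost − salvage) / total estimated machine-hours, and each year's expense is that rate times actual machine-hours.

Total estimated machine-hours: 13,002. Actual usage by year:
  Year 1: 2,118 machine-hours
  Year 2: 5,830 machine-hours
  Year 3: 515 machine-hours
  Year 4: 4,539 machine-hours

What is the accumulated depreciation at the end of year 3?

$194,649

Depreciable base = $349,346 − $50,300 = $299,046.
Rate = $299,046 / 13,002 machine-hours = $23 per machine-hour.
Year 1: 2,118 × $23 = $48,714. Book value $300,632.
Year 2: 5,830 × $23 = $134,090. Book value $166,542.
Year 3: 515 × $23 = $11,845. Book value $154,697.
Accumulated through year 3 = $349,346 − $154,697 = $194,649.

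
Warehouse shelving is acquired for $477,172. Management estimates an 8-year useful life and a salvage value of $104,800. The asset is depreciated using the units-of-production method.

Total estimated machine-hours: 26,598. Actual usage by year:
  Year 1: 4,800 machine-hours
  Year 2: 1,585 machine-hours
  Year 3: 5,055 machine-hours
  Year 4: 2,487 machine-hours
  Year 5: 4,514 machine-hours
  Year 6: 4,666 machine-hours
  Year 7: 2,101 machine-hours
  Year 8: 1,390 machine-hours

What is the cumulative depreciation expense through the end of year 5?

$258,174

Depreciable base = $477,172 − $104,800 = $372,372.
Rate = $372,372 / 26,598 machine-hours = $14 per machine-hour.
Year 1: 4,800 × $14 = $67,200. Book value $409,972.
Year 2: 1,585 × $14 = $22,190. Book value $387,782.
Year 3: 5,055 × $14 = $70,770. Book value $317,012.
Year 4: 2,487 × $14 = $34,818. Book value $282,194.
Year 5: 4,514 × $14 = $63,196. Book value $218,998.
Accumulated through year 5 = $477,172 − $218,998 = $258,174.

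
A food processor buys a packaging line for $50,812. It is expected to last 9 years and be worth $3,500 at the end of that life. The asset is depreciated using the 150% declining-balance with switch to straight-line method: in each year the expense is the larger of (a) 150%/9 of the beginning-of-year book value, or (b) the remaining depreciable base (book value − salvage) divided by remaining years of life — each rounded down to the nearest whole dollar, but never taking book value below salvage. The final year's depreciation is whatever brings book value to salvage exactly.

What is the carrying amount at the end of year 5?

Depreciable base = $50,812 − $3,500 = $47,312.
Year 1: DB = ⌊$50,812 × 150%/9⌋ = $8,468; SL = ⌊$47,312/9⌋ = $5,256 → take DB $8,468. Book value $42,344.
Year 2: DB = ⌊$42,344 × 150%/9⌋ = $7,057; SL = ⌊$38,844/8⌋ = $4,855 → take DB $7,057. Book value $35,287.
Year 3: DB = ⌊$35,287 × 150%/9⌋ = $5,881; SL = ⌊$31,787/7⌋ = $4,541 → take DB $5,881. Book value $29,406.
Year 4: DB = ⌊$29,406 × 150%/9⌋ = $4,901; SL = ⌊$25,906/6⌋ = $4,317 → take DB $4,901. Book value $24,505.
Year 5: DB = ⌊$24,505 × 150%/9⌋ = $4,084; SL = ⌊$21,005/5⌋ = $4,201 → take SL $4,201. Book value $20,304.

$20,304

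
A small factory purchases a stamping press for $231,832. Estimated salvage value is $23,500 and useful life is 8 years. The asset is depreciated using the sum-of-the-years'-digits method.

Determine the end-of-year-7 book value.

$29,287

Depreciable base = $231,832 − $23,500 = $208,332.
Sum of the years' digits = 8+7+6+5+4+3+2+1 = 36.
Year 1: $208,332 × 8/36 = $46,296. Book value $185,536.
Year 2: $208,332 × 7/36 = $40,509. Book value $145,027.
Year 3: $208,332 × 6/36 = $34,722. Book value $110,305.
Year 4: $208,332 × 5/36 = $28,935. Book value $81,370.
Year 5: $208,332 × 4/36 = $23,148. Book value $58,222.
Year 6: $208,332 × 3/36 = $17,361. Book value $40,861.
Year 7: $208,332 × 2/36 = $11,574. Book value $29,287.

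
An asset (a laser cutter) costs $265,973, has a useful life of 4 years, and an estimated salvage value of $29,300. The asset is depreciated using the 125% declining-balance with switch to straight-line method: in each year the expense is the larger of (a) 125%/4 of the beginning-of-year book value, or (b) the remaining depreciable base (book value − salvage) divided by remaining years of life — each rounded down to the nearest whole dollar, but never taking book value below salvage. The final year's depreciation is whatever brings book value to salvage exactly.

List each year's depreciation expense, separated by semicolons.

Depreciable base = $265,973 − $29,300 = $236,673.
Year 1: DB = ⌊$265,973 × 125%/4⌋ = $83,116; SL = ⌊$236,673/4⌋ = $59,168 → take DB $83,116. Book value $182,857.
Year 2: DB = ⌊$182,857 × 125%/4⌋ = $57,142; SL = ⌊$153,557/3⌋ = $51,185 → take DB $57,142. Book value $125,715.
Year 3: DB = ⌊$125,715 × 125%/4⌋ = $39,285; SL = ⌊$96,415/2⌋ = $48,207 → take SL $48,207. Book value $77,508.
Year 4 (final): $77,508 − $29,300 = $48,208. Book value $29,300.

$83,116; $57,142; $48,207; $48,208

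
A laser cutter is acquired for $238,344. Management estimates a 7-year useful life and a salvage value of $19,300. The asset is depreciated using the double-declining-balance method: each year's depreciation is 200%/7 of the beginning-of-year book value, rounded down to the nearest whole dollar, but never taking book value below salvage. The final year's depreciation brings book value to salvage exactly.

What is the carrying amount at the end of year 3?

Depreciable base = $238,344 − $19,300 = $219,044.
Year 1: ⌊$238,344 × 200%/7⌋ = $68,098. Book value $170,246.
Year 2: ⌊$170,246 × 200%/7⌋ = $48,641. Book value $121,605.
Year 3: ⌊$121,605 × 200%/7⌋ = $34,744. Book value $86,861.

$86,861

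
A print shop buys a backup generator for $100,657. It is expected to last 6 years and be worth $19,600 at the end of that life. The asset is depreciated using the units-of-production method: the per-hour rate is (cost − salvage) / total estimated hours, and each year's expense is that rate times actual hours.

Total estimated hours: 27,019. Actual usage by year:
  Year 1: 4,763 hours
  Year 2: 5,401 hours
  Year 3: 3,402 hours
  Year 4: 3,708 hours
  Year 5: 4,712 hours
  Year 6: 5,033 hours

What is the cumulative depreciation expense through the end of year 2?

$30,492

Depreciable base = $100,657 − $19,600 = $81,057.
Rate = $81,057 / 27,019 hours = $3 per hour.
Year 1: 4,763 × $3 = $14,289. Book value $86,368.
Year 2: 5,401 × $3 = $16,203. Book value $70,165.
Accumulated through year 2 = $100,657 − $70,165 = $30,492.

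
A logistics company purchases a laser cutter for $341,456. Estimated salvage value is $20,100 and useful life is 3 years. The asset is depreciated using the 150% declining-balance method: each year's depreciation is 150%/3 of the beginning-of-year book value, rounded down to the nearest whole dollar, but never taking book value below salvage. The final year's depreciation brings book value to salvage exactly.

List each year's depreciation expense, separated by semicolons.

Depreciable base = $341,456 − $20,100 = $321,356.
Year 1: ⌊$341,456 × 150%/3⌋ = $170,728. Book value $170,728.
Year 2: ⌊$170,728 × 150%/3⌋ = $85,364. Book value $85,364.
Year 3 (final): $85,364 − $20,100 = $65,264. Book value $20,100.

$170,728; $85,364; $65,264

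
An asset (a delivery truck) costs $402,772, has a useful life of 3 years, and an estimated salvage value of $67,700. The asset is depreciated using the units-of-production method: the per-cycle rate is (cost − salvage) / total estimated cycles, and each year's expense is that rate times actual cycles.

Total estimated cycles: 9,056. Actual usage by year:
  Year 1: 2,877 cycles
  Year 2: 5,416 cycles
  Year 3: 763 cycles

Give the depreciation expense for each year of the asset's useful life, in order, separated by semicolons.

Depreciable base = $402,772 − $67,700 = $335,072.
Rate = $335,072 / 9,056 cycles = $37 per cycle.
Year 1: 2,877 × $37 = $106,449. Book value $296,323.
Year 2: 5,416 × $37 = $200,392. Book value $95,931.
Year 3: 763 × $37 = $28,231. Book value $67,700.

$106,449; $200,392; $28,231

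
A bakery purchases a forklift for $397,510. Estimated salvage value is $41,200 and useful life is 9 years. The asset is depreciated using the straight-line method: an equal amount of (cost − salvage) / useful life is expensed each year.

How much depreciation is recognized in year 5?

$39,590

Depreciable base = $397,510 − $41,200 = $356,310.
Annual expense = $356,310 / 9 = $39,590.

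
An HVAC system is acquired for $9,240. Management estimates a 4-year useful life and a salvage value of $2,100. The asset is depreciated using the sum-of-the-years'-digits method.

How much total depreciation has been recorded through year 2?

$4,998

Depreciable base = $9,240 − $2,100 = $7,140.
Sum of the years' digits = 4+3+2+1 = 10.
Year 1: $7,140 × 4/10 = $2,856. Book value $6,384.
Year 2: $7,140 × 3/10 = $2,142. Book value $4,242.
Accumulated through year 2 = $9,240 − $4,242 = $4,998.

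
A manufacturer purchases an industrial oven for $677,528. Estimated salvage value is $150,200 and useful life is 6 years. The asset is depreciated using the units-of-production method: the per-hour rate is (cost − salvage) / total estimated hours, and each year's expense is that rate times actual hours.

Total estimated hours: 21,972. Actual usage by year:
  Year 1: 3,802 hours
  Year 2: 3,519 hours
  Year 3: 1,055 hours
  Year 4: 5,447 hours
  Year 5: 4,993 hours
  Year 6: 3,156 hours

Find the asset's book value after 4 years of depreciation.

Depreciable base = $677,528 − $150,200 = $527,328.
Rate = $527,328 / 21,972 hours = $24 per hour.
Year 1: 3,802 × $24 = $91,248. Book value $586,280.
Year 2: 3,519 × $24 = $84,456. Book value $501,824.
Year 3: 1,055 × $24 = $25,320. Book value $476,504.
Year 4: 5,447 × $24 = $130,728. Book value $345,776.

$345,776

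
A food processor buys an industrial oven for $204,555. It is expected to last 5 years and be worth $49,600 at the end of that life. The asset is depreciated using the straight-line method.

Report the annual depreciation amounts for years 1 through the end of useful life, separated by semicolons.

$30,991; $30,991; $30,991; $30,991; $30,991

Depreciable base = $204,555 − $49,600 = $154,955.
Annual expense = $154,955 / 5 = $30,991.
End of year 1: book value $173,564.
End of year 2: book value $142,573.
End of year 3: book value $111,582.
End of year 4: book value $80,591.
End of year 5: book value $49,600.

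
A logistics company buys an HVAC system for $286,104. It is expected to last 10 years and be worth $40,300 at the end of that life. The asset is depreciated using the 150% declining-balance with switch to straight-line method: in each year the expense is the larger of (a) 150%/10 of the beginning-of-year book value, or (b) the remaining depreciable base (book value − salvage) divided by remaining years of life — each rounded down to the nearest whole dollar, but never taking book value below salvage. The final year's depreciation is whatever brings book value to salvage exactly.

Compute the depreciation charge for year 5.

$22,402

Depreciable base = $286,104 − $40,300 = $245,804.
Year 1: DB = ⌊$286,104 × 150%/10⌋ = $42,915; SL = ⌊$245,804/10⌋ = $24,580 → take DB $42,915. Book value $243,189.
Year 2: DB = ⌊$243,189 × 150%/10⌋ = $36,478; SL = ⌊$202,889/9⌋ = $22,543 → take DB $36,478. Book value $206,711.
Year 3: DB = ⌊$206,711 × 150%/10⌋ = $31,006; SL = ⌊$166,411/8⌋ = $20,801 → take DB $31,006. Book value $175,705.
Year 4: DB = ⌊$175,705 × 150%/10⌋ = $26,355; SL = ⌊$135,405/7⌋ = $19,343 → take DB $26,355. Book value $149,350.
Year 5: DB = ⌊$149,350 × 150%/10⌋ = $22,402; SL = ⌊$109,050/6⌋ = $18,175 → take DB $22,402. Book value $126,948.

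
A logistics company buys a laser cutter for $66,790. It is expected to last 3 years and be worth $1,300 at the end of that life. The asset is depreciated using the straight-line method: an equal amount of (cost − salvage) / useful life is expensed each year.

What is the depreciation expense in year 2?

Depreciable base = $66,790 − $1,300 = $65,490.
Annual expense = $65,490 / 3 = $21,830.

$21,830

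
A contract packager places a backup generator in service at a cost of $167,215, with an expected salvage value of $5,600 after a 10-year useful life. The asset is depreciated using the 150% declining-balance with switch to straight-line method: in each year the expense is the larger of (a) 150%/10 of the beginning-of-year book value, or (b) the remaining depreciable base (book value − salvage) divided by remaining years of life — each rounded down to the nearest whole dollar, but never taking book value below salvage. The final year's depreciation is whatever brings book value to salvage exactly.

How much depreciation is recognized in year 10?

$13,615

Depreciable base = $167,215 − $5,600 = $161,615.
Year 1: DB = ⌊$167,215 × 150%/10⌋ = $25,082; SL = ⌊$161,615/10⌋ = $16,161 → take DB $25,082. Book value $142,133.
Year 2: DB = ⌊$142,133 × 150%/10⌋ = $21,319; SL = ⌊$136,533/9⌋ = $15,170 → take DB $21,319. Book value $120,814.
Year 3: DB = ⌊$120,814 × 150%/10⌋ = $18,122; SL = ⌊$115,214/8⌋ = $14,401 → take DB $18,122. Book value $102,692.
Year 4: DB = ⌊$102,692 × 150%/10⌋ = $15,403; SL = ⌊$97,092/7⌋ = $13,870 → take DB $15,403. Book value $87,289.
Year 5: DB = ⌊$87,289 × 150%/10⌋ = $13,093; SL = ⌊$81,689/6⌋ = $13,614 → take SL $13,614. Book value $73,675.
Year 6: DB = ⌊$73,675 × 150%/10⌋ = $11,051; SL = ⌊$68,075/5⌋ = $13,615 → take SL $13,615. Book value $60,060.
Year 7: DB = ⌊$60,060 × 150%/10⌋ = $9,009; SL = ⌊$54,460/4⌋ = $13,615 → take SL $13,615. Book value $46,445.
Year 8: DB = ⌊$46,445 × 150%/10⌋ = $6,966; SL = ⌊$40,845/3⌋ = $13,615 → take SL $13,615. Book value $32,830.
Year 9: DB = ⌊$32,830 × 150%/10⌋ = $4,924; SL = ⌊$27,230/2⌋ = $13,615 → take SL $13,615. Book value $19,215.
Year 10 (final): $19,215 − $5,600 = $13,615. Book value $5,600.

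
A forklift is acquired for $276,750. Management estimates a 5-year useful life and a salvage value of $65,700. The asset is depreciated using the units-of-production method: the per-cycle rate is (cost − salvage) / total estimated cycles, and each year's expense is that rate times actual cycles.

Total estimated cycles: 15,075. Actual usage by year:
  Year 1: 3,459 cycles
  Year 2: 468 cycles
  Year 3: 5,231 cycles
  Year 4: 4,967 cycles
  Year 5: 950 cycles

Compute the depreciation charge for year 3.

Depreciable base = $276,750 − $65,700 = $211,050.
Rate = $211,050 / 15,075 cycles = $14 per cycle.
Year 1: 3,459 × $14 = $48,426. Book value $228,324.
Year 2: 468 × $14 = $6,552. Book value $221,772.
Year 3: 5,231 × $14 = $73,234. Book value $148,538.

$73,234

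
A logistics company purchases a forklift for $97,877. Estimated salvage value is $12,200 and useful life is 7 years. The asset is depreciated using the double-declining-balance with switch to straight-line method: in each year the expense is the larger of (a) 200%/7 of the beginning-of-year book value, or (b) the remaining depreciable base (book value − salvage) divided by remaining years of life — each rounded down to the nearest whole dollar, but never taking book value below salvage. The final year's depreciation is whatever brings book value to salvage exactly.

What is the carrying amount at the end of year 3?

$35,670

Depreciable base = $97,877 − $12,200 = $85,677.
Year 1: DB = ⌊$97,877 × 200%/7⌋ = $27,964; SL = ⌊$85,677/7⌋ = $12,239 → take DB $27,964. Book value $69,913.
Year 2: DB = ⌊$69,913 × 200%/7⌋ = $19,975; SL = ⌊$57,713/6⌋ = $9,618 → take DB $19,975. Book value $49,938.
Year 3: DB = ⌊$49,938 × 200%/7⌋ = $14,268; SL = ⌊$37,738/5⌋ = $7,547 → take DB $14,268. Book value $35,670.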